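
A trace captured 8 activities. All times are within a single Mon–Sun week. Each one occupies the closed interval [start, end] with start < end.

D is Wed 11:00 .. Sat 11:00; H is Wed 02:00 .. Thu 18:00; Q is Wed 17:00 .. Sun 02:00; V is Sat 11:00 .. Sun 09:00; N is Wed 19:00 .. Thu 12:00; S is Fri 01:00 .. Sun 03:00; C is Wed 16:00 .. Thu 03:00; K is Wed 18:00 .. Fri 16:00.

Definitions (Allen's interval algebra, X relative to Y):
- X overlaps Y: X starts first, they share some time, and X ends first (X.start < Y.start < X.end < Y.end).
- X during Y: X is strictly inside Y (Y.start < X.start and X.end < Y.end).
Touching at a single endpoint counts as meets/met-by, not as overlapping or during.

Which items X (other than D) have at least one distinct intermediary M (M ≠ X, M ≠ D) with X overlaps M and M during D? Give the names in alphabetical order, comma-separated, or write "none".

C, H

Target D = [Wed 11:00, Sat 11:00].
Intermediaries M with M during D: C, K, N.
Via C — items with X overlaps C: none.
Via K — items with X overlaps K: C, H.
Via N — items with X overlaps N: C.
Union: C, H.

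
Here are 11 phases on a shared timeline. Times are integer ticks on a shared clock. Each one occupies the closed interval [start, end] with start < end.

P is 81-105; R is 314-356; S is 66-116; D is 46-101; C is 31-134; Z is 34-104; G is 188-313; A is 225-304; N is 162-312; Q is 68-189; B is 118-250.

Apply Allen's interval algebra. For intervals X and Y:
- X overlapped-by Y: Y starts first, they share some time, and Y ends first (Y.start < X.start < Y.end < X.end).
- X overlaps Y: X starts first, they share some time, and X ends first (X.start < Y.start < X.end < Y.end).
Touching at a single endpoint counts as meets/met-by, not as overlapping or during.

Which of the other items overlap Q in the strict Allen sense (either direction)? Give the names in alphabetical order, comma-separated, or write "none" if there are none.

Target Q = [68, 189].
A [225, 304] → after → no.
B [118, 250] → overlapped-by → yes.
C [31, 134] → overlaps → yes.
D [46, 101] → overlaps → yes.
G [188, 313] → overlapped-by → yes.
N [162, 312] → overlapped-by → yes.
P [81, 105] → during → no.
R [314, 356] → after → no.
S [66, 116] → overlaps → yes.
Z [34, 104] → overlaps → yes.
Result: B, C, D, G, N, S, Z.

B, C, D, G, N, S, Z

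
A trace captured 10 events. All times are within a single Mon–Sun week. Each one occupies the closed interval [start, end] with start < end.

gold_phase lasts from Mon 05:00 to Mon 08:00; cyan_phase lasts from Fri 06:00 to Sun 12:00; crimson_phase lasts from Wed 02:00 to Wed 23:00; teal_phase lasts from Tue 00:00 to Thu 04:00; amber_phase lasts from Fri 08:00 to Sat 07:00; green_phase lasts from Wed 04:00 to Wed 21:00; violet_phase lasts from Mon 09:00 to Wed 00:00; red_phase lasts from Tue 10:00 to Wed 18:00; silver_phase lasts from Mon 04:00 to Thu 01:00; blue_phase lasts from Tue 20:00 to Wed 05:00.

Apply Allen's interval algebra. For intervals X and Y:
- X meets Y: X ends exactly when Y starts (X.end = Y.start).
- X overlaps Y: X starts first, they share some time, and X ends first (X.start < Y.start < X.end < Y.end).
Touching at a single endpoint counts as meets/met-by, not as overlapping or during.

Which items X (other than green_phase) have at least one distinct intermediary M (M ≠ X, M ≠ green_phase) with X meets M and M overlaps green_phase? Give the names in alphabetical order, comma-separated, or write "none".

none

Target green_phase = [Wed 04:00, Wed 21:00].
Intermediaries M with M overlaps green_phase: blue_phase, red_phase.
Via blue_phase — items with X meets blue_phase: none.
Via red_phase — items with X meets red_phase: none.
Union: none.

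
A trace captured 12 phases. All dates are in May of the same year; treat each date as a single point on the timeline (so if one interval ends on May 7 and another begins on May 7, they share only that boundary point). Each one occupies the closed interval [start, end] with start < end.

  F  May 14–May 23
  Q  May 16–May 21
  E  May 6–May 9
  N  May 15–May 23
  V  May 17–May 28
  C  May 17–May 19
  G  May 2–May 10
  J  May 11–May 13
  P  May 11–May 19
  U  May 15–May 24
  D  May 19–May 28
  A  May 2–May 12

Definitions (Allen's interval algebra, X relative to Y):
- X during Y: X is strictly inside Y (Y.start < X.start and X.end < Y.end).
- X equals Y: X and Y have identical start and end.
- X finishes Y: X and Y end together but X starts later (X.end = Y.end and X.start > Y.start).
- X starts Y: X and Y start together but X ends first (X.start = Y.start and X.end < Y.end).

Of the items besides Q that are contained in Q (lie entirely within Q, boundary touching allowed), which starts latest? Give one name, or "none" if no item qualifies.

C

Target Q = [May 16, May 21].
A [May 2, May 12] → before → excluded.
C [May 17, May 19] → during → candidate.
D [May 19, May 28] → overlapped-by → excluded.
E [May 6, May 9] → before → excluded.
F [May 14, May 23] → contains → excluded.
G [May 2, May 10] → before → excluded.
J [May 11, May 13] → before → excluded.
N [May 15, May 23] → contains → excluded.
P [May 11, May 19] → overlaps → excluded.
U [May 15, May 24] → contains → excluded.
V [May 17, May 28] → overlapped-by → excluded.
Among candidates, latest start is May 17 → C.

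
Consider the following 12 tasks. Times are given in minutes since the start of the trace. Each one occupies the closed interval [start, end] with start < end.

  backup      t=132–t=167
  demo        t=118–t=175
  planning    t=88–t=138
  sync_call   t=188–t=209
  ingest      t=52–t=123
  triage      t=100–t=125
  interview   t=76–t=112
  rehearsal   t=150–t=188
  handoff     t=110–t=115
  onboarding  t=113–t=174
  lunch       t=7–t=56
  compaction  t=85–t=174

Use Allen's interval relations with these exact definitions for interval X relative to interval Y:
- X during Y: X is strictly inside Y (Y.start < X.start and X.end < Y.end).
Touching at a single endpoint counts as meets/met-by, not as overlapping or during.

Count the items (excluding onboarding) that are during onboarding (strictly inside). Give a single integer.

Target onboarding = [t=113, t=174].
backup [t=132, t=167] → during → counts.
compaction [t=85, t=174] → finished-by → no.
demo [t=118, t=175] → overlapped-by → no.
handoff [t=110, t=115] → overlaps → no.
ingest [t=52, t=123] → overlaps → no.
interview [t=76, t=112] → before → no.
lunch [t=7, t=56] → before → no.
planning [t=88, t=138] → overlaps → no.
rehearsal [t=150, t=188] → overlapped-by → no.
sync_call [t=188, t=209] → after → no.
triage [t=100, t=125] → overlaps → no.
Total: 1.

1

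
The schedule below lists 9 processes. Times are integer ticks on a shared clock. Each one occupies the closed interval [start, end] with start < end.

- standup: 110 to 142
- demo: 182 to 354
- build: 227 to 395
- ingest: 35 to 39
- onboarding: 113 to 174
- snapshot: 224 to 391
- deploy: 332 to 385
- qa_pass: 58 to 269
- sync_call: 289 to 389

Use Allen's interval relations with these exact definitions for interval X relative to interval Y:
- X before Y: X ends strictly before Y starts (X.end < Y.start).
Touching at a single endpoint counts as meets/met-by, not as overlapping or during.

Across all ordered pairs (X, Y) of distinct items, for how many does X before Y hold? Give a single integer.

Checking all 72 ordered pairs for relation 'before'; matching pairs in alphabetical order:
(ingest, build): ingest before build ✓
(ingest, demo): ingest before demo ✓
(ingest, deploy): ingest before deploy ✓
(ingest, onboarding): ingest before onboarding ✓
(ingest, qa_pass): ingest before qa_pass ✓
(ingest, snapshot): ingest before snapshot ✓
(ingest, standup): ingest before standup ✓
(ingest, sync_call): ingest before sync_call ✓
(onboarding, build): onboarding before build ✓
(onboarding, demo): onboarding before demo ✓
(onboarding, deploy): onboarding before deploy ✓
(onboarding, snapshot): onboarding before snapshot ✓
(onboarding, sync_call): onboarding before sync_call ✓
(qa_pass, deploy): qa_pass before deploy ✓
(qa_pass, sync_call): qa_pass before sync_call ✓
(standup, build): standup before build ✓
(standup, demo): standup before demo ✓
(standup, deploy): standup before deploy ✓
(standup, snapshot): standup before snapshot ✓
(standup, sync_call): standup before sync_call ✓
Count: 20.

20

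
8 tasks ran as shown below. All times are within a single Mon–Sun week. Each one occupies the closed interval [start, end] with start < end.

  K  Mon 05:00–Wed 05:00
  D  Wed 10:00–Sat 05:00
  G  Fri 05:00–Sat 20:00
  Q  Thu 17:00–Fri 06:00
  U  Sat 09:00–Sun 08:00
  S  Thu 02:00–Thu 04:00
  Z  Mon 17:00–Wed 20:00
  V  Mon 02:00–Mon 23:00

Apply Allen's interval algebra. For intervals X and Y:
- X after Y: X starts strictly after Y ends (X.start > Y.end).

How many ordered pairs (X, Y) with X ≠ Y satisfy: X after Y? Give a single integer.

19

Checking all 56 ordered pairs for relation 'after'; matching pairs in alphabetical order:
(D, K): D after K ✓
(D, V): D after V ✓
(G, K): G after K ✓
(G, S): G after S ✓
(G, V): G after V ✓
(G, Z): G after Z ✓
(Q, K): Q after K ✓
(Q, S): Q after S ✓
(Q, V): Q after V ✓
(Q, Z): Q after Z ✓
(S, K): S after K ✓
(S, V): S after V ✓
(S, Z): S after Z ✓
(U, D): U after D ✓
(U, K): U after K ✓
(U, Q): U after Q ✓
(U, S): U after S ✓
(U, V): U after V ✓
(U, Z): U after Z ✓
Count: 19.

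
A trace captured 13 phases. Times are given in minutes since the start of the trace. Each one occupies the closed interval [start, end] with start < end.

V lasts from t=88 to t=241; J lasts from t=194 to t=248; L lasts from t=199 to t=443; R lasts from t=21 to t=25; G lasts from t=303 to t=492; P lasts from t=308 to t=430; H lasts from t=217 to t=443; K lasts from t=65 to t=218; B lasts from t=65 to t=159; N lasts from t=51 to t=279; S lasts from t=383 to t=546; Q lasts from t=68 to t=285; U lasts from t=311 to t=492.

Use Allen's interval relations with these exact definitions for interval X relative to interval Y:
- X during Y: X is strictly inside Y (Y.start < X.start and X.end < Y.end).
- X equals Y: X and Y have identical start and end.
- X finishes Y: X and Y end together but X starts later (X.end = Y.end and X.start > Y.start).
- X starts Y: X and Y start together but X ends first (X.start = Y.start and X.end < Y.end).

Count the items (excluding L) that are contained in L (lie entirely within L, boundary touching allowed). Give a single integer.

Target L = [t=199, t=443].
B [t=65, t=159] → before → no.
G [t=303, t=492] → overlapped-by → no.
H [t=217, t=443] → finishes → counts.
J [t=194, t=248] → overlaps → no.
K [t=65, t=218] → overlaps → no.
N [t=51, t=279] → overlaps → no.
P [t=308, t=430] → during → counts.
Q [t=68, t=285] → overlaps → no.
R [t=21, t=25] → before → no.
S [t=383, t=546] → overlapped-by → no.
U [t=311, t=492] → overlapped-by → no.
V [t=88, t=241] → overlaps → no.
Total: 2.

2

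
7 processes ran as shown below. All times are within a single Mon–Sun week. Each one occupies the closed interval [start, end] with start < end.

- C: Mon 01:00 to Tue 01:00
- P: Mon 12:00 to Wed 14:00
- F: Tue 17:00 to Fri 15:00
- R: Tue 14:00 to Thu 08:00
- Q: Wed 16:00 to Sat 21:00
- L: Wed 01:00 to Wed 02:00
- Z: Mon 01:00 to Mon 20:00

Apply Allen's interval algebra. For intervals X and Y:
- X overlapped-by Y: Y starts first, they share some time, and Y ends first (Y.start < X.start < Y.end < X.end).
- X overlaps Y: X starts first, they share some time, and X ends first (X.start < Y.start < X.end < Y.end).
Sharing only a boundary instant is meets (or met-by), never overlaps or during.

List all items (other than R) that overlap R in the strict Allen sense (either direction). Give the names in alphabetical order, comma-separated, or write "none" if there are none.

Target R = [Tue 14:00, Thu 08:00].
C [Mon 01:00, Tue 01:00] → before → no.
F [Tue 17:00, Fri 15:00] → overlapped-by → yes.
L [Wed 01:00, Wed 02:00] → during → no.
P [Mon 12:00, Wed 14:00] → overlaps → yes.
Q [Wed 16:00, Sat 21:00] → overlapped-by → yes.
Z [Mon 01:00, Mon 20:00] → before → no.
Result: F, P, Q.

F, P, Q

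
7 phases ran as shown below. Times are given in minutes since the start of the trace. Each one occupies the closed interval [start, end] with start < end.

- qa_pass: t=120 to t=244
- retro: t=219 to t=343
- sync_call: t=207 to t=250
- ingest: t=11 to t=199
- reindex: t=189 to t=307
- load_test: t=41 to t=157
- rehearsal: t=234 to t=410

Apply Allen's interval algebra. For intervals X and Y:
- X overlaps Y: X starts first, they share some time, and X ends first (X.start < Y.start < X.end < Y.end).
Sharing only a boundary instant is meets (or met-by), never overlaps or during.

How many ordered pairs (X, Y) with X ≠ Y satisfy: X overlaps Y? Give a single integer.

12

Checking all 42 ordered pairs for relation 'overlaps'; matching pairs in alphabetical order:
(ingest, qa_pass): ingest overlaps qa_pass ✓
(ingest, reindex): ingest overlaps reindex ✓
(load_test, qa_pass): load_test overlaps qa_pass ✓
(qa_pass, rehearsal): qa_pass overlaps rehearsal ✓
(qa_pass, reindex): qa_pass overlaps reindex ✓
(qa_pass, retro): qa_pass overlaps retro ✓
(qa_pass, sync_call): qa_pass overlaps sync_call ✓
(reindex, rehearsal): reindex overlaps rehearsal ✓
(reindex, retro): reindex overlaps retro ✓
(retro, rehearsal): retro overlaps rehearsal ✓
(sync_call, rehearsal): sync_call overlaps rehearsal ✓
(sync_call, retro): sync_call overlaps retro ✓
Count: 12.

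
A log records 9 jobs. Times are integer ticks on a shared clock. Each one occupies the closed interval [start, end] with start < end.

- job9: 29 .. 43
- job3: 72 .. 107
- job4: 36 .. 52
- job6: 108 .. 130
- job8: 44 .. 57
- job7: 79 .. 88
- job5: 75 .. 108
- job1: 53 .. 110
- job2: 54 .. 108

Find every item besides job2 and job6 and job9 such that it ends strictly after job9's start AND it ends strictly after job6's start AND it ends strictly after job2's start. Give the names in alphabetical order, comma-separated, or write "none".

job1

Conditions: its end is strictly after job9's start (X.end > 29) AND its end is strictly after job6's start (X.end > 108) AND its end is strictly after job2's start (X.end > 54).
job1: end 110 > 29? ✓; end 110 > 108? ✓; end 110 > 54? ✓ → yes.
job3: end 107 > 29? ✓; end 107 > 108? ✗; end 107 > 54? ✓ → no.
job4: end 52 > 29? ✓; end 52 > 108? ✗; end 52 > 54? ✗ → no.
job5: end 108 > 29? ✓; end 108 > 108? ✗; end 108 > 54? ✓ → no.
job7: end 88 > 29? ✓; end 88 > 108? ✗; end 88 > 54? ✓ → no.
job8: end 57 > 29? ✓; end 57 > 108? ✗; end 57 > 54? ✓ → no.
Result: job1.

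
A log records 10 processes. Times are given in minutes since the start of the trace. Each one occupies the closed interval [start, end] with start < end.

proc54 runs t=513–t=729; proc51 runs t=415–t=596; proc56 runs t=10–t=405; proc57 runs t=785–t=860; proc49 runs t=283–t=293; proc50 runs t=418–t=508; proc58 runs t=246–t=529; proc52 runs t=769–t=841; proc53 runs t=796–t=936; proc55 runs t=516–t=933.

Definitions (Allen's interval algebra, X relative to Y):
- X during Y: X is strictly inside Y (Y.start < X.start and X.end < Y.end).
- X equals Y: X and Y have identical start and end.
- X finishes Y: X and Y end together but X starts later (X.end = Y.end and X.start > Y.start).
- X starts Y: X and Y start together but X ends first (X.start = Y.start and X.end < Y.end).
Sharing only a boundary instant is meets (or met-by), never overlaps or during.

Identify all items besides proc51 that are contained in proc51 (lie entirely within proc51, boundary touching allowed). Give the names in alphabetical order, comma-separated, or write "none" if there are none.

Target proc51 = [t=415, t=596].
proc49 [t=283, t=293] → before → no.
proc50 [t=418, t=508] → during → yes.
proc52 [t=769, t=841] → after → no.
proc53 [t=796, t=936] → after → no.
proc54 [t=513, t=729] → overlapped-by → no.
proc55 [t=516, t=933] → overlapped-by → no.
proc56 [t=10, t=405] → before → no.
proc57 [t=785, t=860] → after → no.
proc58 [t=246, t=529] → overlaps → no.
Result: proc50.

proc50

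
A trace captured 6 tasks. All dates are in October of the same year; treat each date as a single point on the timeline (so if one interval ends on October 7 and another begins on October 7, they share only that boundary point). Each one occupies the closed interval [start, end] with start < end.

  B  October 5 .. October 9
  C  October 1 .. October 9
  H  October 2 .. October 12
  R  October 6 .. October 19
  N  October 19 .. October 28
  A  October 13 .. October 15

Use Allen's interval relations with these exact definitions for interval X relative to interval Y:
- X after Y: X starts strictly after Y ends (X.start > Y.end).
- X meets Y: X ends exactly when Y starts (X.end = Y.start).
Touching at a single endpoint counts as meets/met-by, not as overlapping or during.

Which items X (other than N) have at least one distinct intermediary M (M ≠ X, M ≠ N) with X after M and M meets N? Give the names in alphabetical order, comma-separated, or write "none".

Target N = [October 19, October 28].
Intermediaries M with M meets N: R.
Via R — items with X after R: none.
Union: none.

none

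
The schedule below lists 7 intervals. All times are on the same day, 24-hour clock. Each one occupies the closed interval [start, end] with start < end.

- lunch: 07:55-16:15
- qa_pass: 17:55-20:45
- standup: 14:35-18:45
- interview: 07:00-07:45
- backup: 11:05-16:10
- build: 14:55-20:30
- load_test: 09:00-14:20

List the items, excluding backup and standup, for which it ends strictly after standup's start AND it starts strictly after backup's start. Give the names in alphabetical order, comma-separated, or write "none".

build, qa_pass

Conditions: its end is strictly after standup's start (X.end > 14:35) AND its start is strictly after backup's start (X.start > 11:05).
build: end 20:30 > 14:35? ✓; start 14:55 > 11:05? ✓ → yes.
interview: end 07:45 > 14:35? ✗; start 07:00 > 11:05? ✗ → no.
load_test: end 14:20 > 14:35? ✗; start 09:00 > 11:05? ✗ → no.
lunch: end 16:15 > 14:35? ✓; start 07:55 > 11:05? ✗ → no.
qa_pass: end 20:45 > 14:35? ✓; start 17:55 > 11:05? ✓ → yes.
Result: build, qa_pass.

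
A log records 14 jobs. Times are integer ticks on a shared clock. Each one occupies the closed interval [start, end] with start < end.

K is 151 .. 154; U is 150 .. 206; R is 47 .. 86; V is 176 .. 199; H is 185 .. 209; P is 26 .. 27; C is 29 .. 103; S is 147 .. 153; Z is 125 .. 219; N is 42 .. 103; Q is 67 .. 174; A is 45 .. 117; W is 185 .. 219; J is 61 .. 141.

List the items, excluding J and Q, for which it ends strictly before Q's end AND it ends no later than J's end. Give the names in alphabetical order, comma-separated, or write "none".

Conditions: its end is strictly before Q's end (X.end < 174) AND its end is no later than J's end (X.end <= 141).
A: end 117 < 174? ✓; end 117 <= 141? ✓ → yes.
C: end 103 < 174? ✓; end 103 <= 141? ✓ → yes.
H: end 209 < 174? ✗; end 209 <= 141? ✗ → no.
K: end 154 < 174? ✓; end 154 <= 141? ✗ → no.
N: end 103 < 174? ✓; end 103 <= 141? ✓ → yes.
P: end 27 < 174? ✓; end 27 <= 141? ✓ → yes.
R: end 86 < 174? ✓; end 86 <= 141? ✓ → yes.
S: end 153 < 174? ✓; end 153 <= 141? ✗ → no.
U: end 206 < 174? ✗; end 206 <= 141? ✗ → no.
V: end 199 < 174? ✗; end 199 <= 141? ✗ → no.
W: end 219 < 174? ✗; end 219 <= 141? ✗ → no.
Z: end 219 < 174? ✗; end 219 <= 141? ✗ → no.
Result: A, C, N, P, R.

A, C, N, P, R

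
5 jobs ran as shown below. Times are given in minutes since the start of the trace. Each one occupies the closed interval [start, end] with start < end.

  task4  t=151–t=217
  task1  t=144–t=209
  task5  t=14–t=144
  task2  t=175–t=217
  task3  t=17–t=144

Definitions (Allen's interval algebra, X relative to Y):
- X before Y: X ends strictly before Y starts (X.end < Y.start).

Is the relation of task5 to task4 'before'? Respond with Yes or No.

task5 = [t=14, t=144], task4 = [t=151, t=217].
Actual relation of task5 to task4: before.
Asked whether 'before' holds → Yes.

Yes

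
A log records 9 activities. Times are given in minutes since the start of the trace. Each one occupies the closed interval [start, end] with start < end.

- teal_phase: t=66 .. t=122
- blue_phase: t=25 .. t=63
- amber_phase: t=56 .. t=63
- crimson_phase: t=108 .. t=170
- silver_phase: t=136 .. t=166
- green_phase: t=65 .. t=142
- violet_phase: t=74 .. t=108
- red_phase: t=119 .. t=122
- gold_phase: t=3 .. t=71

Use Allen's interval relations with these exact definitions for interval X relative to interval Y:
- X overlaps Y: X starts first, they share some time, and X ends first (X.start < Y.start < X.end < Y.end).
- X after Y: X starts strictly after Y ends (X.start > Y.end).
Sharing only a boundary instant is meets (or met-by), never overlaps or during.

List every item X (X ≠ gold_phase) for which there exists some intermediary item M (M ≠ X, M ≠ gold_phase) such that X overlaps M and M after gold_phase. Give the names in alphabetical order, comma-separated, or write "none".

Target gold_phase = [t=3, t=71].
Intermediaries M with M after gold_phase: crimson_phase, red_phase, silver_phase, violet_phase.
Via crimson_phase — items with X overlaps crimson_phase: green_phase, teal_phase.
Via red_phase — items with X overlaps red_phase: none.
Via silver_phase — items with X overlaps silver_phase: green_phase.
Via violet_phase — items with X overlaps violet_phase: none.
Union: green_phase, teal_phase.

green_phase, teal_phase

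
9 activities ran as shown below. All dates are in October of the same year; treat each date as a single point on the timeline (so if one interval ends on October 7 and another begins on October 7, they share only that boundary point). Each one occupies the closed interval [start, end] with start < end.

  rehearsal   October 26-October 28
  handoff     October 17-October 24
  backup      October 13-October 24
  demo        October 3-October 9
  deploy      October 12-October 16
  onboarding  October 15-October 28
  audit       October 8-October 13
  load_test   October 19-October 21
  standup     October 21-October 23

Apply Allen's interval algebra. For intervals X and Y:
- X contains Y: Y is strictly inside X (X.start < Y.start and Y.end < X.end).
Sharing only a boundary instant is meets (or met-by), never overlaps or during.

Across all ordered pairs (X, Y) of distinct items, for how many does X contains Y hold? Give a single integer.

Checking all 72 ordered pairs for relation 'contains'; matching pairs in alphabetical order:
(backup, load_test): backup contains load_test ✓
(backup, standup): backup contains standup ✓
(handoff, load_test): handoff contains load_test ✓
(handoff, standup): handoff contains standup ✓
(onboarding, handoff): onboarding contains handoff ✓
(onboarding, load_test): onboarding contains load_test ✓
(onboarding, standup): onboarding contains standup ✓
Count: 7.

7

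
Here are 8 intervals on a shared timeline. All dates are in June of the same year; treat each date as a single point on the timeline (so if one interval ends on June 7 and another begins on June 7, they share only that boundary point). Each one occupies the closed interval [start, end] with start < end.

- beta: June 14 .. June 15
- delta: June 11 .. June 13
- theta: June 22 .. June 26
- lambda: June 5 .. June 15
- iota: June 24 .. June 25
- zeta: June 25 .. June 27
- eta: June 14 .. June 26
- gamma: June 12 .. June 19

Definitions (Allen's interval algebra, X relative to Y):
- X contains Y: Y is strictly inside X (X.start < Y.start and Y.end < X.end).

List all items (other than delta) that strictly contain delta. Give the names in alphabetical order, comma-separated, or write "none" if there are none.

Target delta = [June 11, June 13].
beta [June 14, June 15] → after → no.
eta [June 14, June 26] → after → no.
gamma [June 12, June 19] → overlapped-by → no.
iota [June 24, June 25] → after → no.
lambda [June 5, June 15] → contains → yes.
theta [June 22, June 26] → after → no.
zeta [June 25, June 27] → after → no.
Result: lambda.

lambda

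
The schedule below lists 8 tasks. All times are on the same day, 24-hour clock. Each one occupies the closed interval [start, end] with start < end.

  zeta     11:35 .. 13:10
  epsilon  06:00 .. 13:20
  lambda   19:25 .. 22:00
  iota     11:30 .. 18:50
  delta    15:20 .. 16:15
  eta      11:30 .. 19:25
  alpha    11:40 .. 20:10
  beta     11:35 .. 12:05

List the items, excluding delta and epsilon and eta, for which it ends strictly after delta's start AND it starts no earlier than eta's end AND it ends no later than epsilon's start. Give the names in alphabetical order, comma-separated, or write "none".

none

Conditions: its end is strictly after delta's start (X.end > 15:20) AND its start is no earlier than eta's end (X.start >= 19:25) AND its end is no later than epsilon's start (X.end <= 06:00).
alpha: end 20:10 > 15:20? ✓; start 11:40 >= 19:25? ✗; end 20:10 <= 06:00? ✗ → no.
beta: end 12:05 > 15:20? ✗; start 11:35 >= 19:25? ✗; end 12:05 <= 06:00? ✗ → no.
iota: end 18:50 > 15:20? ✓; start 11:30 >= 19:25? ✗; end 18:50 <= 06:00? ✗ → no.
lambda: end 22:00 > 15:20? ✓; start 19:25 >= 19:25? ✓; end 22:00 <= 06:00? ✗ → no.
zeta: end 13:10 > 15:20? ✗; start 11:35 >= 19:25? ✗; end 13:10 <= 06:00? ✗ → no.
Result: none.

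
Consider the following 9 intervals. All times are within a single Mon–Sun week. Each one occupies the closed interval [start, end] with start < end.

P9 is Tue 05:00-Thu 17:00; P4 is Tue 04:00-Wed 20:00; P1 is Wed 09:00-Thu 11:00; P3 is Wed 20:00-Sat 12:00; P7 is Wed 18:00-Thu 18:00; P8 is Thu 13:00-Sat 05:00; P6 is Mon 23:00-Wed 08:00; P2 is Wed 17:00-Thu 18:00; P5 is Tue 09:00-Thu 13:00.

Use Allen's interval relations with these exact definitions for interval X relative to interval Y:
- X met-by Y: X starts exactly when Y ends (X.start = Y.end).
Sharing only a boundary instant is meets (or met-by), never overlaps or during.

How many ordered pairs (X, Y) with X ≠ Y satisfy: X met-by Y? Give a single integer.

2

Checking all 72 ordered pairs for relation 'met-by'; matching pairs in alphabetical order:
(P3, P4): P3 met-by P4 ✓
(P8, P5): P8 met-by P5 ✓
Count: 2.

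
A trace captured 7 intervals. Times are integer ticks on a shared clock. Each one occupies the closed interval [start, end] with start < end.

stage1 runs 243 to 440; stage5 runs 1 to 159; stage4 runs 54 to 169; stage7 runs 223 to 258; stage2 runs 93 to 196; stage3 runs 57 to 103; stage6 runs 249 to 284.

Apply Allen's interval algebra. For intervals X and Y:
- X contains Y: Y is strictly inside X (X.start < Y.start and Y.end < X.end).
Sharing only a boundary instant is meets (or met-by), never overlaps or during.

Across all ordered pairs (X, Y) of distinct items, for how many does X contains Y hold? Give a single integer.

Checking all 42 ordered pairs for relation 'contains'; matching pairs in alphabetical order:
(stage1, stage6): stage1 contains stage6 ✓
(stage4, stage3): stage4 contains stage3 ✓
(stage5, stage3): stage5 contains stage3 ✓
Count: 3.

3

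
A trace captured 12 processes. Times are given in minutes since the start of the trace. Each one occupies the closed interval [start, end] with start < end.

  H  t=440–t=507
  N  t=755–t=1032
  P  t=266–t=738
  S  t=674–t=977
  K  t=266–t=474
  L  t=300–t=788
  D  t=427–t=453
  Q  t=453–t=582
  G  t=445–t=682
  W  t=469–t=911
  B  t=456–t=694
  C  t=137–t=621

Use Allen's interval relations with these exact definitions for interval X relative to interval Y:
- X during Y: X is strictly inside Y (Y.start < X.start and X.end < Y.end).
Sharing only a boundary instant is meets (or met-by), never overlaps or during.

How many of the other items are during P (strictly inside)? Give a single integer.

5

Target P = [t=266, t=738].
B [t=456, t=694] → during → counts.
C [t=137, t=621] → overlaps → no.
D [t=427, t=453] → during → counts.
G [t=445, t=682] → during → counts.
H [t=440, t=507] → during → counts.
K [t=266, t=474] → starts → no.
L [t=300, t=788] → overlapped-by → no.
N [t=755, t=1032] → after → no.
Q [t=453, t=582] → during → counts.
S [t=674, t=977] → overlapped-by → no.
W [t=469, t=911] → overlapped-by → no.
Total: 5.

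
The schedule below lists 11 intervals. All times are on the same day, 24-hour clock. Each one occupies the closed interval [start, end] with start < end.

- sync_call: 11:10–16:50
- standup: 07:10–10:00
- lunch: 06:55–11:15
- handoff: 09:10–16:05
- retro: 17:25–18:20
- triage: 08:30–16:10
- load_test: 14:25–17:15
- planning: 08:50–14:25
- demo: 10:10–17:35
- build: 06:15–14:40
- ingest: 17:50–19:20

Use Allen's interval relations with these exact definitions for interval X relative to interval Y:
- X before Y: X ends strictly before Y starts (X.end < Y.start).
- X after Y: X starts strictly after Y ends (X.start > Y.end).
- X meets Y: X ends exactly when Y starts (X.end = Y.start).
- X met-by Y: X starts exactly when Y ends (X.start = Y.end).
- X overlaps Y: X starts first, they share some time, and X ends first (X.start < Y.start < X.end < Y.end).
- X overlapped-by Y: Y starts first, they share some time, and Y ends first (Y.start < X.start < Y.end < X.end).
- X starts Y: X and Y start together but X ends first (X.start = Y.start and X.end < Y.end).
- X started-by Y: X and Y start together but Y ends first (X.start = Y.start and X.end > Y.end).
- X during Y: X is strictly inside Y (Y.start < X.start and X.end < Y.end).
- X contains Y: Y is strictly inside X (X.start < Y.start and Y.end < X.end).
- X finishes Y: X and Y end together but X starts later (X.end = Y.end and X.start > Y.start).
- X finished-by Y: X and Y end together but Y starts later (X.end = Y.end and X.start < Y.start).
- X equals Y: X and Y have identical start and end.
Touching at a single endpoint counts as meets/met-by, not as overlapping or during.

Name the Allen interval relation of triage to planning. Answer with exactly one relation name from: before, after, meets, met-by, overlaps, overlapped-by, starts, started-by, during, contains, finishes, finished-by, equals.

triage = [08:30, 16:10]; planning = [08:50, 14:25].
Compare endpoints: triage.start < planning.start, triage.start < planning.end, triage.end > planning.start, triage.end > planning.end.
That pattern is 'contains'.

contains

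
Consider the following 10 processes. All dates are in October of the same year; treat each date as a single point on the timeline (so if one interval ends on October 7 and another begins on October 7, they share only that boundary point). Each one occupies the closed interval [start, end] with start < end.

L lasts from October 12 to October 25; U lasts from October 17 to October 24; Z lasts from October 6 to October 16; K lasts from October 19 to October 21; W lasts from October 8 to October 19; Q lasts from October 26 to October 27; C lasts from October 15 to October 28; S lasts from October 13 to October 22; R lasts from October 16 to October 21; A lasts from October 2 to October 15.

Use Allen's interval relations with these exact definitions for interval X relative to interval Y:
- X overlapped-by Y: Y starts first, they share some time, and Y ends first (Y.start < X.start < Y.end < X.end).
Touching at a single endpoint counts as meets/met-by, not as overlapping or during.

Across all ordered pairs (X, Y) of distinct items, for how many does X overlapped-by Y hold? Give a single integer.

17

Checking all 90 ordered pairs for relation 'overlapped-by'; matching pairs in alphabetical order:
(C, L): C overlapped-by L ✓
(C, S): C overlapped-by S ✓
(C, W): C overlapped-by W ✓
(C, Z): C overlapped-by Z ✓
(L, A): L overlapped-by A ✓
(L, W): L overlapped-by W ✓
(L, Z): L overlapped-by Z ✓
(R, W): R overlapped-by W ✓
(S, A): S overlapped-by A ✓
(S, W): S overlapped-by W ✓
(S, Z): S overlapped-by Z ✓
(U, R): U overlapped-by R ✓
(U, S): U overlapped-by S ✓
(U, W): U overlapped-by W ✓
(W, A): W overlapped-by A ✓
(W, Z): W overlapped-by Z ✓
(Z, A): Z overlapped-by A ✓
Count: 17.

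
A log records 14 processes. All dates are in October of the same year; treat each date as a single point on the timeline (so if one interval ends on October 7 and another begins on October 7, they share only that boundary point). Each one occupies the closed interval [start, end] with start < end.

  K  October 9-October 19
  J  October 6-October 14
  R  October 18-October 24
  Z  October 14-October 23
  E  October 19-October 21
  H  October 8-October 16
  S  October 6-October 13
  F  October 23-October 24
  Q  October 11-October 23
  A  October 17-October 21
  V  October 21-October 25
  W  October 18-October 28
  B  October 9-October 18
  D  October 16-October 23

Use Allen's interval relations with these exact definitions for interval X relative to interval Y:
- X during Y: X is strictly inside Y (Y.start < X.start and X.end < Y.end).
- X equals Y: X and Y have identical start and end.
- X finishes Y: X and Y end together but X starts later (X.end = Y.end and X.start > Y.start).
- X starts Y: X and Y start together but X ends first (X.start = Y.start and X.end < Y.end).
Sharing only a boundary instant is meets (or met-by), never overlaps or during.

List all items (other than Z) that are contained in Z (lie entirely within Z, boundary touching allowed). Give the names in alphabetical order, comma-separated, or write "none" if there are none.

A, D, E

Target Z = [October 14, October 23].
A [October 17, October 21] → during → yes.
B [October 9, October 18] → overlaps → no.
D [October 16, October 23] → finishes → yes.
E [October 19, October 21] → during → yes.
F [October 23, October 24] → met-by → no.
H [October 8, October 16] → overlaps → no.
J [October 6, October 14] → meets → no.
K [October 9, October 19] → overlaps → no.
Q [October 11, October 23] → finished-by → no.
R [October 18, October 24] → overlapped-by → no.
S [October 6, October 13] → before → no.
V [October 21, October 25] → overlapped-by → no.
W [October 18, October 28] → overlapped-by → no.
Result: A, D, E.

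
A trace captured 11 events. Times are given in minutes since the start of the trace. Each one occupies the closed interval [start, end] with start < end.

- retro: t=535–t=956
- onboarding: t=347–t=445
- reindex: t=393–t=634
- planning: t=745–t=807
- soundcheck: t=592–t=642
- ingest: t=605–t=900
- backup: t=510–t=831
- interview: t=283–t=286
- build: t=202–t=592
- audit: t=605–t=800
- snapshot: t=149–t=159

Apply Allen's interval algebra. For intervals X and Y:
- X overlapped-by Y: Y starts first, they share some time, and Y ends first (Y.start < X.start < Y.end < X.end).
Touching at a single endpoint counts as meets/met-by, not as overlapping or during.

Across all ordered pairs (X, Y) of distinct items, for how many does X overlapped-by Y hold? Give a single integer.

Checking all 110 ordered pairs for relation 'overlapped-by'; matching pairs in alphabetical order:
(audit, reindex): audit overlapped-by reindex ✓
(audit, soundcheck): audit overlapped-by soundcheck ✓
(backup, build): backup overlapped-by build ✓
(backup, reindex): backup overlapped-by reindex ✓
(ingest, backup): ingest overlapped-by backup ✓
(ingest, reindex): ingest overlapped-by reindex ✓
(ingest, soundcheck): ingest overlapped-by soundcheck ✓
(planning, audit): planning overlapped-by audit ✓
(reindex, build): reindex overlapped-by build ✓
(reindex, onboarding): reindex overlapped-by onboarding ✓
(retro, backup): retro overlapped-by backup ✓
(retro, build): retro overlapped-by build ✓
(retro, reindex): retro overlapped-by reindex ✓
(soundcheck, reindex): soundcheck overlapped-by reindex ✓
Count: 14.

14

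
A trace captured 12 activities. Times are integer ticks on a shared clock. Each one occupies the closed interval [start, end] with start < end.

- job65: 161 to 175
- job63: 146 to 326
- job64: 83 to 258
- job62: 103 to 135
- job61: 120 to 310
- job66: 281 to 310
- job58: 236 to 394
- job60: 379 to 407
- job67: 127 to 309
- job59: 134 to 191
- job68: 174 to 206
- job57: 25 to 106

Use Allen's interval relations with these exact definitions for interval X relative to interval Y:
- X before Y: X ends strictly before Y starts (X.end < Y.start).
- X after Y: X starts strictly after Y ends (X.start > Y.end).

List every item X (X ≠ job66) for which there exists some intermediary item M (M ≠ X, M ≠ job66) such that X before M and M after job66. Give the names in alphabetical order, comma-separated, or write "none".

job57, job59, job61, job62, job63, job64, job65, job67, job68

Target job66 = [281, 310].
Intermediaries M with M after job66: job60.
Via job60 — items with X before job60: job57, job59, job61, job62, job63, job64, job65, job67, job68.
Union: job57, job59, job61, job62, job63, job64, job65, job67, job68.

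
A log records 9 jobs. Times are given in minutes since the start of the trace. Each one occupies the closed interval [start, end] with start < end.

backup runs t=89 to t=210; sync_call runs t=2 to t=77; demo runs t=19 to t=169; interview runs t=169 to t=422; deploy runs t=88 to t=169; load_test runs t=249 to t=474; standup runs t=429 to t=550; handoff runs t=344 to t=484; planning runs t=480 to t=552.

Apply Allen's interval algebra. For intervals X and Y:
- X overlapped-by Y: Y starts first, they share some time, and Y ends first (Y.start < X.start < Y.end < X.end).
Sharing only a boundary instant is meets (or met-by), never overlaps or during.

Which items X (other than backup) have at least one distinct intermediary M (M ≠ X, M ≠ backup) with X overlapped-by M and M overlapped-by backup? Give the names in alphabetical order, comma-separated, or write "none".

handoff, load_test

Target backup = [t=89, t=210].
Intermediaries M with M overlapped-by backup: interview.
Via interview — items with X overlapped-by interview: handoff, load_test.
Union: handoff, load_test.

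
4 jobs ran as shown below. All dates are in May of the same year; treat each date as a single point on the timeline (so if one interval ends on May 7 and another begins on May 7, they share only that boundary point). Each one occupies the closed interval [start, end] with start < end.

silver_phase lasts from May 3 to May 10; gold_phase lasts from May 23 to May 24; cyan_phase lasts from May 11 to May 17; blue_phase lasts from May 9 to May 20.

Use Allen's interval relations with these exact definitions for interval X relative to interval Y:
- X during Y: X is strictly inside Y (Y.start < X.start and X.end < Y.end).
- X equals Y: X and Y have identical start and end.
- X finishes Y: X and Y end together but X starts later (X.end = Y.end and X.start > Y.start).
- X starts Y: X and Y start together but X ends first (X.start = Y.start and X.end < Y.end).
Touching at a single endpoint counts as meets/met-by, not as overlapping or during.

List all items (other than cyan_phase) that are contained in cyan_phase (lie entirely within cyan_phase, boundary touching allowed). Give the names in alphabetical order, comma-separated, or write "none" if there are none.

Target cyan_phase = [May 11, May 17].
blue_phase [May 9, May 20] → contains → no.
gold_phase [May 23, May 24] → after → no.
silver_phase [May 3, May 10] → before → no.
Result: none.

none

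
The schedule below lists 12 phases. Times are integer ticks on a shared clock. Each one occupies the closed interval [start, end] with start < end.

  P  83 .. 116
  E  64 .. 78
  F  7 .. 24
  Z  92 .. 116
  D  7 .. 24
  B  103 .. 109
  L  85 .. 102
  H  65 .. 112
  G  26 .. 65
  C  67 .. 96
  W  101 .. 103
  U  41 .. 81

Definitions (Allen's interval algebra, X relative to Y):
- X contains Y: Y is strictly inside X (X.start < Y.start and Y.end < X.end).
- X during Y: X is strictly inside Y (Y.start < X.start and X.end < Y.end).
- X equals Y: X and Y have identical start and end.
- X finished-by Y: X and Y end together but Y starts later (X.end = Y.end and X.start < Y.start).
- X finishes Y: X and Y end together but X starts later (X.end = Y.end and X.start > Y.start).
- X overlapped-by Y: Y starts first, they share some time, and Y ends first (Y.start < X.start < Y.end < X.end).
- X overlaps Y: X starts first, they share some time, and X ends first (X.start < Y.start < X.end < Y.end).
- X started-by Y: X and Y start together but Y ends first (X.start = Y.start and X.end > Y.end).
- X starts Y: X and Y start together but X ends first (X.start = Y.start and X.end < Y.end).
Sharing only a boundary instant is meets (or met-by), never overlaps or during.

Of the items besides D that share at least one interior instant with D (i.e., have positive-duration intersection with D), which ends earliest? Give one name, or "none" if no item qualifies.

F

Target D = [7, 24].
B [103, 109] → after → excluded.
C [67, 96] → after → excluded.
E [64, 78] → after → excluded.
F [7, 24] → equals → candidate.
G [26, 65] → after → excluded.
H [65, 112] → after → excluded.
L [85, 102] → after → excluded.
P [83, 116] → after → excluded.
U [41, 81] → after → excluded.
W [101, 103] → after → excluded.
Z [92, 116] → after → excluded.
Among candidates, earliest end is 24 → F.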